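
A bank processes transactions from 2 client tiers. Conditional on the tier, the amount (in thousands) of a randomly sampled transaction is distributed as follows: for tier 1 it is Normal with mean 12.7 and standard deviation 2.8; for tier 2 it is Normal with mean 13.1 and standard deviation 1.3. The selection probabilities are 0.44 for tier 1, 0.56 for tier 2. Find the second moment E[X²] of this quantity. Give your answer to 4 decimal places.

171.4652

For each component E[X²] = Var + (mean)², giving 1: 169.13; 2: 173.3.
Overall E[X²] = 0.44·169.13 + 0.56·173.3 = 171.465.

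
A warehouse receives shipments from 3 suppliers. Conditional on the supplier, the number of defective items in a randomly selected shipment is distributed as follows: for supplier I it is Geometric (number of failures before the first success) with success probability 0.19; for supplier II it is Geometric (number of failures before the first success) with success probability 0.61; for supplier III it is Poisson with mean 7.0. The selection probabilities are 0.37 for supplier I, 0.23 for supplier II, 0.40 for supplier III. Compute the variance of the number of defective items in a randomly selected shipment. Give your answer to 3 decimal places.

Per component, I: μ=4.26316, E[X²]=40.6122; II: μ=0.639344, E[X²]=1.45687; III: μ=7, E[X²]=56.
E[X] = 0.37·4.26316 + 0.23·0.639344 + 0.4·7 = 4.52442.
E[X²] = 0.37·40.6122 + 0.23·1.45687 + 0.4·56 = 37.7616.
Var(X) = E[X²] − (E[X])² = 37.7616 − 20.4704 = 17.2912.

17.291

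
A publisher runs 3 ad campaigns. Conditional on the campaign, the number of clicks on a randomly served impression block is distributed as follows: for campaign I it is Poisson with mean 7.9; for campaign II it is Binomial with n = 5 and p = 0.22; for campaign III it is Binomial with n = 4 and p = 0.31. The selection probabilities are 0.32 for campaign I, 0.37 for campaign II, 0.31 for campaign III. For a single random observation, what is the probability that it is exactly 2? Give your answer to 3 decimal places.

Conditional on each campaign, P(X = 2): I: 0.0115691; II: 0.229683; III: 0.274519.
By total probability, P(X = 2) = 0.32·0.0115691 + 0.37·0.229683 + 0.31·0.274519 = 0.173786.

0.174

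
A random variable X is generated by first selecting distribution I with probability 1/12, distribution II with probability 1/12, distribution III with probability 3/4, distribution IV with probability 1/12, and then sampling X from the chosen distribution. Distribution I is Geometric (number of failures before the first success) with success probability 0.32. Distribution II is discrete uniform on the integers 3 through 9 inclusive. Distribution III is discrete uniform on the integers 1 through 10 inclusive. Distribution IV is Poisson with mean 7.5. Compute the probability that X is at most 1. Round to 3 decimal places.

0.120

Conditional on each component, P(X ≤ 1): I: 0.5376; II: 0; III: 0.1; IV: 0.00470122.
By total probability, P(X ≤ 1) = 0.0833333·0.5376 + 0.0833333·0 + 0.75·0.1 + 0.0833333·0.00470122 = 0.120192.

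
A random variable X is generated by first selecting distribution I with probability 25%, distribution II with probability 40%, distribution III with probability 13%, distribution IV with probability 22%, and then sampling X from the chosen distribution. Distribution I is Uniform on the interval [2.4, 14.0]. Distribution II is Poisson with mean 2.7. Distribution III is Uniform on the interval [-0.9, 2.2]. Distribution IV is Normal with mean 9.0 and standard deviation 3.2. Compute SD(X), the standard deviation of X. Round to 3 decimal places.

4.106

Per component, I: μ=8.2, E[X²]=78.4533; II: μ=2.7, E[X²]=9.99; III: μ=0.65, E[X²]=1.22333; IV: μ=9, E[X²]=91.24.
E[X] = 0.25·8.2 + 0.4·2.7 + 0.13·0.65 + 0.22·9 = 5.1945.
E[X²] = 0.25·78.4533 + 0.4·9.99 + 0.13·1.22333 + 0.22·91.24 = 43.8412.
Var(X) = E[X²] − (E[X])² = 43.8412 − 26.9828 = 16.8583.
SD(X) = √16.8583 = 4.10589.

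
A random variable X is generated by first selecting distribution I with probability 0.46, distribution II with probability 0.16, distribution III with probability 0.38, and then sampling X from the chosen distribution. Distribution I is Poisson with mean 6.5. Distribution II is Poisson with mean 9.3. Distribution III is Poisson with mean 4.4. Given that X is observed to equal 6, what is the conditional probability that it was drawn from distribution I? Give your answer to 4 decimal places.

0.5463

Likelihoods P(X=6 | ·): I: 0.157483; II: 0.0821536; III: 0.123734.
Posterior ∝ prior × likelihood. Numerator for I: 0.46·0.157483 = 0.0724422.
Normalizing constant: 0.46·0.157483 + 0.16·0.0821536 + 0.38·0.123734 = 0.132606.
P(I | observation) = 0.0724422 / 0.132606 = 0.546298.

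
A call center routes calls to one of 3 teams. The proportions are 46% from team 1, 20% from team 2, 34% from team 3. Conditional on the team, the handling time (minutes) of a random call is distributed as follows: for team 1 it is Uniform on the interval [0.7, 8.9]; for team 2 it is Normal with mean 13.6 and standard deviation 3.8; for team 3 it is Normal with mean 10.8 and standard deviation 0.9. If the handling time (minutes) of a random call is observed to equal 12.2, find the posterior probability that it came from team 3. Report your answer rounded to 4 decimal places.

0.6961

Likelihoods f(12.2 | ·): 1: 0; 2: 0.0980962; 3: 0.132198.
Posterior ∝ prior × likelihood. Numerator for 3: 0.34·0.132198 = 0.0449473.
Normalizing constant: 0.46·0 + 0.2·0.0980962 + 0.34·0.132198 = 0.0645666.
P(3 | observation) = 0.0449473 / 0.0645666 = 0.696139.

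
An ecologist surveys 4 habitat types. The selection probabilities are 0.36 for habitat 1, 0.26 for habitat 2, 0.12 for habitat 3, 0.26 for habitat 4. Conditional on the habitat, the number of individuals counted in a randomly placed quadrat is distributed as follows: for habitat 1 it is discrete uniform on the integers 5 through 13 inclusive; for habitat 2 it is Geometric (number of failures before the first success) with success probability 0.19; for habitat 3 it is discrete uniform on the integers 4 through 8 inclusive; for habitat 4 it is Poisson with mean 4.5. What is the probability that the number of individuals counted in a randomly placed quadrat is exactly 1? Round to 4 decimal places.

Conditional on each habitat, P(X = 1): 1: 0; 2: 0.1539; 3: 0; 4: 0.0499905.
By total probability, P(X = 1) = 0.36·0 + 0.26·0.1539 + 0.12·0 + 0.26·0.0499905 = 0.0530115.

0.0530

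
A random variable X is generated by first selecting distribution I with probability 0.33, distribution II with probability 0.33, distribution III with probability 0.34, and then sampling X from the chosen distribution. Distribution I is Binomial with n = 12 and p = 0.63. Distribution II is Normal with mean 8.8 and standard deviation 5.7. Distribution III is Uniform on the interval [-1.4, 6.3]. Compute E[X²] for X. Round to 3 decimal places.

For each component E[X²] = Var + (mean)², giving I: 59.9508; II: 109.93; III: 10.9433.
Overall E[X²] = 0.33·59.9508 + 0.33·109.93 + 0.34·10.9433 = 59.7814.

59.781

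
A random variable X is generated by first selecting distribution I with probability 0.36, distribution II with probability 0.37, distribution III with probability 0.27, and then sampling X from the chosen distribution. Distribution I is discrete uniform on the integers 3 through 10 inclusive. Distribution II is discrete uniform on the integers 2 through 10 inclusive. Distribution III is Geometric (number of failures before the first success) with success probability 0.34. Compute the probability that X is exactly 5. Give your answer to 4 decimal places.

Conditional on each component, P(X = 5): I: 0.125; II: 0.111111; III: 0.0425793.
By total probability, P(X = 5) = 0.36·0.125 + 0.37·0.111111 + 0.27·0.0425793 = 0.0976075.

0.0976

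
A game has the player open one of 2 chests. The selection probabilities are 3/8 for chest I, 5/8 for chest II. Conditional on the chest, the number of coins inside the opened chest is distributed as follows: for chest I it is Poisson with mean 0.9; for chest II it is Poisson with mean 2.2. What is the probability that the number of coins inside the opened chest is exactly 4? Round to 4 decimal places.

Conditional on each chest, P(X = 4): I: 0.0111146; II: 0.108151.
By total probability, P(X = 4) = 0.375·0.0111146 + 0.625·0.108151 = 0.0717625.

0.0718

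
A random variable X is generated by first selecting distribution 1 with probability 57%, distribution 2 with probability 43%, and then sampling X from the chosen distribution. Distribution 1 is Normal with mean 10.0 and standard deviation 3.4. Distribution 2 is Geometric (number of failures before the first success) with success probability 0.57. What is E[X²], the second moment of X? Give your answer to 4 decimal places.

For each component E[X²] = Var + (mean)², giving 1: 111.56; 2: 1.89258.
Overall E[X²] = 0.57·111.56 + 0.43·1.89258 = 64.403.

64.4030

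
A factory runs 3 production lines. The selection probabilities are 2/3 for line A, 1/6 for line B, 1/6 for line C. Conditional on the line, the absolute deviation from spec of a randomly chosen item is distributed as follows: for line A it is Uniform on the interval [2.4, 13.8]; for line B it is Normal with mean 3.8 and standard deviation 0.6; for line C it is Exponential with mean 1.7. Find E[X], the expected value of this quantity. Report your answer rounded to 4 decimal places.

6.3167

Component means — A: 8.1; B: 3.8; C: 1.7.
E[X] = 0.666667·8.1 + 0.166667·3.8 + 0.166667·1.7 = 6.31667.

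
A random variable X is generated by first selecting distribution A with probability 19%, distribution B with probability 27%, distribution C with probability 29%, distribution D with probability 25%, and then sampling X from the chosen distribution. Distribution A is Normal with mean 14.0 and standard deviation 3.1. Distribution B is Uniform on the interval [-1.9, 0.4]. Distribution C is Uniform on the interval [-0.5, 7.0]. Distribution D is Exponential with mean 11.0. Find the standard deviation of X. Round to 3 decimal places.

Per component, A: μ=14, E[X²]=205.61; B: μ=-0.75, E[X²]=1.00333; C: μ=3.25, E[X²]=15.25; D: μ=11, E[X²]=242.
E[X] = 0.19·14 + 0.27·-0.75 + 0.29·3.25 + 0.25·11 = 6.15.
E[X²] = 0.19·205.61 + 0.27·1.00333 + 0.29·15.25 + 0.25·242 = 104.259.
Var(X) = E[X²] − (E[X])² = 104.259 − 37.8225 = 66.4368.
SD(X) = √66.4368 = 8.15088.

8.151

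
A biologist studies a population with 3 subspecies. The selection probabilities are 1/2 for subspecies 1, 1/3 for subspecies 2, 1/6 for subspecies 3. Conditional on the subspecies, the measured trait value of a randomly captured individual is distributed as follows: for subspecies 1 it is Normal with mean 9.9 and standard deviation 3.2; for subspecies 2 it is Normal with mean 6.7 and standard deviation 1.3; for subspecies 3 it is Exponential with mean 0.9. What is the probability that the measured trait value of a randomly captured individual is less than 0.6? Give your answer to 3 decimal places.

Conditional on each subspecies, P(X < 0.6): 1: 0.00182895; 2: 1.3507e-06; 3: 0.486583.
By total probability, P(X < 0.6) = 0.5·0.00182895 + 0.333333·1.3507e-06 + 0.166667·0.486583 = 0.0820121.

0.082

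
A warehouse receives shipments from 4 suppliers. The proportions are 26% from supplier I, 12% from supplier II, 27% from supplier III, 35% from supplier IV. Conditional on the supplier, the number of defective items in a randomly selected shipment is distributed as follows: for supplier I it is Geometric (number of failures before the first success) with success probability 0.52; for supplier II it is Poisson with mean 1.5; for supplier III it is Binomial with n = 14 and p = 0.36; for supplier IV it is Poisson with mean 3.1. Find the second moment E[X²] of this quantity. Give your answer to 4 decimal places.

For each component E[X²] = Var + (mean)², giving I: 2.62722; II: 3.75; III: 28.6272; IV: 12.71.
Overall E[X²] = 0.26·2.62722 + 0.12·3.75 + 0.27·28.6272 + 0.35·12.71 = 13.3109.

13.3109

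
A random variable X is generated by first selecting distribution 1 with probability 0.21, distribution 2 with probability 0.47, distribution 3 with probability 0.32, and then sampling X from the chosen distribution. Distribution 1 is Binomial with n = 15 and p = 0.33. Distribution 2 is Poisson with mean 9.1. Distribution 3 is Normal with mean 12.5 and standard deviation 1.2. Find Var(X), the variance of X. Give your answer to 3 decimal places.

Per component, 1: μ=4.95, E[X²]=27.819; 2: μ=9.1, E[X²]=91.91; 3: μ=12.5, E[X²]=157.69.
E[X] = 0.21·4.95 + 0.47·9.1 + 0.32·12.5 = 9.3165.
E[X²] = 0.21·27.819 + 0.47·91.91 + 0.32·157.69 = 99.5005.
Var(X) = E[X²] − (E[X])² = 99.5005 − 86.7972 = 12.7033.

12.703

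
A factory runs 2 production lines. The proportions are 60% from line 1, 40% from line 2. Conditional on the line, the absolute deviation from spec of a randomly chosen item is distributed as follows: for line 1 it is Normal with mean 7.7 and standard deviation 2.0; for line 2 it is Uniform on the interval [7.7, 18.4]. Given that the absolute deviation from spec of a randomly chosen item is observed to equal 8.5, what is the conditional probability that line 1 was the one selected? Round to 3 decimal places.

Likelihoods f(8.5 | ·): 1: 0.184135; 2: 0.0934579.
Posterior ∝ prior × likelihood. Numerator for 1: 0.6·0.184135 = 0.110481.
Normalizing constant: 0.6·0.184135 + 0.4·0.0934579 = 0.147864.
P(1 | observation) = 0.110481 / 0.147864 = 0.747179.

0.747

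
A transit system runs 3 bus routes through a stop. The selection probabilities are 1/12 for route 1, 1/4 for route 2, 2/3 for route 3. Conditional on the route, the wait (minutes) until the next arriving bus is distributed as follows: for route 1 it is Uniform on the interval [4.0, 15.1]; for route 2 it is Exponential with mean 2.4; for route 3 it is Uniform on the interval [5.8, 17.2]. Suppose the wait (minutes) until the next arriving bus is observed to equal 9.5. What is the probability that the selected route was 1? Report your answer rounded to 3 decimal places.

Likelihoods f(9.5 | ·): 1: 0.0900901; 2: 0.00795621; 3: 0.0877193.
Posterior ∝ prior × likelihood. Numerator for 1: 0.0833333·0.0900901 = 0.00750751.
Normalizing constant: 0.0833333·0.0900901 + 0.25·0.00795621 + 0.666667·0.0877193 = 0.0679761.
P(1 | observation) = 0.00750751 / 0.0679761 = 0.110443.

0.110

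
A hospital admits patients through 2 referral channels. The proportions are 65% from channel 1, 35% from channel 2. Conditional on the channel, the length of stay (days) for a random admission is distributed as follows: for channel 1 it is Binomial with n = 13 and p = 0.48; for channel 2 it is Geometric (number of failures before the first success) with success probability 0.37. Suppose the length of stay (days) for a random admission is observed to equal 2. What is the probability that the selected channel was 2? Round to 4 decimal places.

Likelihoods P(X=2 | ·): 1: 0.0135087; 2: 0.146853.
Posterior ∝ prior × likelihood. Numerator for 2: 0.35·0.146853 = 0.0513986.
Normalizing constant: 0.65·0.0135087 + 0.35·0.146853 = 0.0601792.
P(2 | observation) = 0.0513986 / 0.0601792 = 0.854091.

0.8541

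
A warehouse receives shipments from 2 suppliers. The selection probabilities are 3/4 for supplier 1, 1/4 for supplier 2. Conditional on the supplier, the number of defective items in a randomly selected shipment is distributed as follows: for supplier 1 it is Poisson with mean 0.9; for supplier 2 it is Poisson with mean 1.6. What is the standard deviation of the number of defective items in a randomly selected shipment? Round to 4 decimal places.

1.0802

Per component, 1: μ=0.9, E[X²]=1.71; 2: μ=1.6, E[X²]=4.16.
E[X] = 0.75·0.9 + 0.25·1.6 = 1.075.
E[X²] = 0.75·1.71 + 0.25·4.16 = 2.3225.
Var(X) = E[X²] − (E[X])² = 2.3225 − 1.15563 = 1.16687.
SD(X) = √1.16687 = 1.08022.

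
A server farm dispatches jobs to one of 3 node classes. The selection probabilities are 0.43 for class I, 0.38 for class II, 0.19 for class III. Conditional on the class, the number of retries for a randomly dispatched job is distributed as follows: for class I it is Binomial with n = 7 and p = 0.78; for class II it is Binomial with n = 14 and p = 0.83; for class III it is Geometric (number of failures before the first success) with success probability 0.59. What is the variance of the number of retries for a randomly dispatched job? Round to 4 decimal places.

18.1640

Per component, I: μ=5.46, E[X²]=31.0128; II: μ=11.62, E[X²]=137; III: μ=0.694915, E[X²]=1.66073.
E[X] = 0.43·5.46 + 0.38·11.62 + 0.19·0.694915 = 6.89543.
E[X²] = 0.43·31.0128 + 0.38·137 + 0.19·1.66073 = 65.711.
Var(X) = E[X²] − (E[X])² = 65.711 − 47.547 = 18.164.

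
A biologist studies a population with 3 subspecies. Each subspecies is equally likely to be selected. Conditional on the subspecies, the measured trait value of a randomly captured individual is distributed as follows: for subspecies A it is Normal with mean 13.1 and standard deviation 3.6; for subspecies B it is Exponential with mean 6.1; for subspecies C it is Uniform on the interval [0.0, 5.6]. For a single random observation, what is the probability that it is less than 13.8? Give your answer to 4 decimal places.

Conditional on each subspecies, P(X < 13.8): A: 0.577086; B: 0.895889; C: 1.
By total probability, P(X < 13.8) = 0.333333·0.577086 + 0.333333·0.895889 + 0.333333·1 = 0.824325.

0.8243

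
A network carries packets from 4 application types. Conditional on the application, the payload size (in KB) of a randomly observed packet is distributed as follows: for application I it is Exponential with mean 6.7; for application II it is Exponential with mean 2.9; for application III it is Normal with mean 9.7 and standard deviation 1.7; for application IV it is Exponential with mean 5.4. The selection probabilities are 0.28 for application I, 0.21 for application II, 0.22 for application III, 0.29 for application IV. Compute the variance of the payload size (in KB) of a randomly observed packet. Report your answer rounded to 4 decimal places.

28.6648

Per component, I: μ=6.7, E[X²]=89.78; II: μ=2.9, E[X²]=16.82; III: μ=9.7, E[X²]=96.98; IV: μ=5.4, E[X²]=58.32.
E[X] = 0.28·6.7 + 0.21·2.9 + 0.22·9.7 + 0.29·5.4 = 6.185.
E[X²] = 0.28·89.78 + 0.21·16.82 + 0.22·96.98 + 0.29·58.32 = 66.919.
Var(X) = E[X²] − (E[X])² = 66.919 − 38.2542 = 28.6648.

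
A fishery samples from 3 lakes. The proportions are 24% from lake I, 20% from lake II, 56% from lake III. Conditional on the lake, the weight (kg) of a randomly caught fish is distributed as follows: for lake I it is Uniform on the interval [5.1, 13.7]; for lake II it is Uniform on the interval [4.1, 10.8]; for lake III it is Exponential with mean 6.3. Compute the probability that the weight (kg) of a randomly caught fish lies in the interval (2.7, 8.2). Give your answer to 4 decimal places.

0.4213

Conditional on each lake, P(2.7 < X < 8.2): I: 0.360465; II: 0.61194; III: 0.37934.
By total probability, P(2.7 < X < 8.2) = 0.24·0.360465 + 0.2·0.61194 + 0.56·0.37934 = 0.42133.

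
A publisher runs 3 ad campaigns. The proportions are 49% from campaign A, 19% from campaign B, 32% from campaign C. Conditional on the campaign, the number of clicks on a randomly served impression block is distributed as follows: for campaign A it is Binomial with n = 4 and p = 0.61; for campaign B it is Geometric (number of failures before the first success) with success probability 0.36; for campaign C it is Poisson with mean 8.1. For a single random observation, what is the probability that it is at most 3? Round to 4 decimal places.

Conditional on each campaign, P(X ≤ 3): A: 0.861542; B: 0.832228; C: 0.0396053.
By total probability, P(X ≤ 3) = 0.49·0.861542 + 0.19·0.832228 + 0.32·0.0396053 = 0.592952.

0.5930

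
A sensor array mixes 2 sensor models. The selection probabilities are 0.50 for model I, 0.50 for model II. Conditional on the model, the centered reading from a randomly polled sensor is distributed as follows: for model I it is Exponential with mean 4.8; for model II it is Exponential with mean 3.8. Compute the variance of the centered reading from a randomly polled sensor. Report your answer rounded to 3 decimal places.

18.990

Per component, I: μ=4.8, E[X²]=46.08; II: μ=3.8, E[X²]=28.88.
E[X] = 0.5·4.8 + 0.5·3.8 = 4.3.
E[X²] = 0.5·46.08 + 0.5·28.88 = 37.48.
Var(X) = E[X²] − (E[X])² = 37.48 − 18.49 = 18.99.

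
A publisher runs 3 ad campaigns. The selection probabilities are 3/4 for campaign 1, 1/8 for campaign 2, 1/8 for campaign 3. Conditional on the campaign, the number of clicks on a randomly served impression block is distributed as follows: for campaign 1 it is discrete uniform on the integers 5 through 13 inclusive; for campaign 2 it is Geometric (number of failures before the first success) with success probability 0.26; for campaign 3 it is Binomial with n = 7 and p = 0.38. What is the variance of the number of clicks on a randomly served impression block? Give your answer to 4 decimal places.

Per component, 1: μ=9, E[X²]=87.6667; 2: μ=2.84615, E[X²]=19.0473; 3: μ=2.66, E[X²]=8.7248.
E[X] = 0.75·9 + 0.125·2.84615 + 0.125·2.66 = 7.43827.
E[X²] = 0.75·87.6667 + 0.125·19.0473 + 0.125·8.7248 = 69.2215.
Var(X) = E[X²] − (E[X])² = 69.2215 − 55.3278 = 13.8937.

13.8937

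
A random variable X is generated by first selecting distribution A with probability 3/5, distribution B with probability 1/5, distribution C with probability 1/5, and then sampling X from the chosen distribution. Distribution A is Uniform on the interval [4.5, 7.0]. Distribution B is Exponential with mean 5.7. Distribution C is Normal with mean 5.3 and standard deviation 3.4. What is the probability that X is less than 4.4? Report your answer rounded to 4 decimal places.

Conditional on each component, P(X < 4.4): A: 0; B: 0.53788; C: 0.395618.
By total probability, P(X < 4.4) = 0.6·0 + 0.2·0.53788 + 0.2·0.395618 = 0.1867.

0.1867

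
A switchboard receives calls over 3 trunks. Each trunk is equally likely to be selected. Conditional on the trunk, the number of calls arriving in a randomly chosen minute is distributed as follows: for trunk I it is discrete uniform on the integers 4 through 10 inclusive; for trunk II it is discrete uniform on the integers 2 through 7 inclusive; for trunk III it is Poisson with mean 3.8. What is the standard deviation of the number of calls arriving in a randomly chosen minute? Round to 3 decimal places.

Per component, I: μ=7, E[X²]=53; II: μ=4.5, E[X²]=23.1667; III: μ=3.8, E[X²]=18.24.
E[X] = 0.333333·7 + 0.333333·4.5 + 0.333333·3.8 = 5.1.
E[X²] = 0.333333·53 + 0.333333·23.1667 + 0.333333·18.24 = 31.4689.
Var(X) = E[X²] − (E[X])² = 31.4689 − 26.01 = 5.45889.
SD(X) = √5.45889 = 2.33643.

2.336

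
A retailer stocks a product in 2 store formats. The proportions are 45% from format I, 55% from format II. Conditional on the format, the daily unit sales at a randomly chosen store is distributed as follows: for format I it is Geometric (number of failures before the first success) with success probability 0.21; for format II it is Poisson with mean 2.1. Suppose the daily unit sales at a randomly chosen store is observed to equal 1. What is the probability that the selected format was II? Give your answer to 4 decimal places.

0.6545

Likelihoods P(X=1 | ·): I: 0.1659; II: 0.257158.
Posterior ∝ prior × likelihood. Numerator for II: 0.55·0.257158 = 0.141437.
Normalizing constant: 0.45·0.1659 + 0.55·0.257158 = 0.216092.
P(II | observation) = 0.141437 / 0.216092 = 0.654522.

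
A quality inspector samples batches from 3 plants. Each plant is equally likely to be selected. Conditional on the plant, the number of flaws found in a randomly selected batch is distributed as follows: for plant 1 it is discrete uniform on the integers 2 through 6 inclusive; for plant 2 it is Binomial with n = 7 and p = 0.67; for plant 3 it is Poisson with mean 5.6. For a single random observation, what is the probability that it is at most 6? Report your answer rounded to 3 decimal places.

0.870

Conditional on each plant, P(X ≤ 6): 1: 1; 2: 0.939393; 3: 0.670258.
By total probability, P(X ≤ 6) = 0.333333·1 + 0.333333·0.939393 + 0.333333·0.670258 = 0.869884.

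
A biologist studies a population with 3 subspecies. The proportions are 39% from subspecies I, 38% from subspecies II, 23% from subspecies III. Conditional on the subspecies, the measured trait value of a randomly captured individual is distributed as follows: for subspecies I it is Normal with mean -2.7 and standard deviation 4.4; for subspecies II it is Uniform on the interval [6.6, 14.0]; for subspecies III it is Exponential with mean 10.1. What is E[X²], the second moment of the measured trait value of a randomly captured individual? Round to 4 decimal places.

For each component E[X²] = Var + (mean)², giving I: 26.65; II: 110.653; III: 204.02.
Overall E[X²] = 0.39·26.65 + 0.38·110.653 + 0.23·204.02 = 99.3664.

99.3664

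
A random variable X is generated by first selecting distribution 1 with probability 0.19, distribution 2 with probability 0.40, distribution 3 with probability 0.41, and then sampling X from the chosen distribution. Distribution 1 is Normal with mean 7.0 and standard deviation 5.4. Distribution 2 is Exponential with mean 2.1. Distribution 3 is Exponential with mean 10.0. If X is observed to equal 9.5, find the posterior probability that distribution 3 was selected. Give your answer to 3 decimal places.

0.519

Likelihoods f(9.5 | ·): 1: 0.0663704; 2: 0.00516553; 3: 0.0386741.
Posterior ∝ prior × likelihood. Numerator for 3: 0.41·0.0386741 = 0.0158564.
Normalizing constant: 0.19·0.0663704 + 0.4·0.00516553 + 0.41·0.0386741 = 0.030533.
P(3 | observation) = 0.0158564 / 0.030533 = 0.51932.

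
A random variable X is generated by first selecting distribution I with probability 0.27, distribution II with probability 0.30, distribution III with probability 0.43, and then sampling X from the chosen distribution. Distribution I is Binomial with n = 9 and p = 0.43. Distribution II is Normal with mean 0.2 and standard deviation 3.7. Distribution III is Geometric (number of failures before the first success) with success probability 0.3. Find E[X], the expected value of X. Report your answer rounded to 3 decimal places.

2.108

Component means — I: 3.87; II: 0.2; III: 2.33333.
E[X] = 0.27·3.87 + 0.3·0.2 + 0.43·2.33333 = 2.10823.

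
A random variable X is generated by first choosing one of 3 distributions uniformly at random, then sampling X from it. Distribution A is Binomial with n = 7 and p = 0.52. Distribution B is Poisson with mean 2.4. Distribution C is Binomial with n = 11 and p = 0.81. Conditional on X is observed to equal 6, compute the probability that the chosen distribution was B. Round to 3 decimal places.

Likelihoods P(X=6 | ·): A: 0.0664292; B: 0.0240784; C: 0.0323087.
Posterior ∝ prior × likelihood. Numerator for B: 0.333333·0.0240784 = 0.00802614.
Normalizing constant: 0.333333·0.0664292 + 0.333333·0.0240784 + 0.333333·0.0323087 = 0.0409388.
P(B | observation) = 0.00802614 / 0.0409388 = 0.196052.

0.196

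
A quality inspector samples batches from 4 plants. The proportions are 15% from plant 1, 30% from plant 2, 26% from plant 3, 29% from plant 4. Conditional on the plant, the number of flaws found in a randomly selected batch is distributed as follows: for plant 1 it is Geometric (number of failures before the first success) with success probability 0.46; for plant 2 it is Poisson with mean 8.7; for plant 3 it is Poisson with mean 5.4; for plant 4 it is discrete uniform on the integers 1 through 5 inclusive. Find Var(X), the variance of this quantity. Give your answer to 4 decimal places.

12.4776

Per component, 1: μ=1.17391, E[X²]=3.93006; 2: μ=8.7, E[X²]=84.39; 3: μ=5.4, E[X²]=34.56; 4: μ=3, E[X²]=11.
E[X] = 0.15·1.17391 + 0.3·8.7 + 0.26·5.4 + 0.29·3 = 5.06009.
E[X²] = 0.15·3.93006 + 0.3·84.39 + 0.26·34.56 + 0.29·11 = 38.0821.
Var(X) = E[X²] − (E[X])² = 38.0821 − 25.6045 = 12.4776.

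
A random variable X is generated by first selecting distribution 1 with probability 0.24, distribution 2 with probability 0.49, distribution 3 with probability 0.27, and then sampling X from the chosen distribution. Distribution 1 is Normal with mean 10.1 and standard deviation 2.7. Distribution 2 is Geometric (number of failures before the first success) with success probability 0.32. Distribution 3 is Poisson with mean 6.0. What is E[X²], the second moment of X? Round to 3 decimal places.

For each component E[X²] = Var + (mean)², giving 1: 109.3; 2: 11.1562; 3: 42.
Overall E[X²] = 0.24·109.3 + 0.49·11.1562 + 0.27·42 = 43.0386.

43.039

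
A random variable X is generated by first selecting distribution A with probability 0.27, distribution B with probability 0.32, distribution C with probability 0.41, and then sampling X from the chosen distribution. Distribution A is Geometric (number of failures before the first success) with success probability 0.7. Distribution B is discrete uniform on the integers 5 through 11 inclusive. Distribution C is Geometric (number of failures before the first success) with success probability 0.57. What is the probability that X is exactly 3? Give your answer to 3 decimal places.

0.024

Conditional on each component, P(X = 3): A: 0.0189; B: 0; C: 0.045319.
By total probability, P(X = 3) = 0.27·0.0189 + 0.32·0 + 0.41·0.045319 = 0.0236838.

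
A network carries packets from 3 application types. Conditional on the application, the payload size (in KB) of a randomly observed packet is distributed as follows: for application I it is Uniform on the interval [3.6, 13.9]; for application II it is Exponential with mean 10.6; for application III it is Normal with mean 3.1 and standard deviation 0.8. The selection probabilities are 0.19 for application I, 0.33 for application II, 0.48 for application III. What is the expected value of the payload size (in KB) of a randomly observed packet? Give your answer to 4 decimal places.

Component means — I: 8.75; II: 10.6; III: 3.1.
E[X] = 0.19·8.75 + 0.33·10.6 + 0.48·3.1 = 6.6485.

6.6485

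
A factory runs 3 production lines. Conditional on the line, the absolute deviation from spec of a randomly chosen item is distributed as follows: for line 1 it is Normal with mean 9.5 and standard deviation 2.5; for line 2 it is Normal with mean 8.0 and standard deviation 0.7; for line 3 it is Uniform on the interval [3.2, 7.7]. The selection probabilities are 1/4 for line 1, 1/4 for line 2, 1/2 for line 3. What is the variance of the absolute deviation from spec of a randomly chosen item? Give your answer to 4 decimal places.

5.5325

Per component, 1: μ=9.5, E[X²]=96.5; 2: μ=8, E[X²]=64.49; 3: μ=5.45, E[X²]=31.39.
E[X] = 0.25·9.5 + 0.25·8 + 0.5·5.45 = 7.1.
E[X²] = 0.25·96.5 + 0.25·64.49 + 0.5·31.39 = 55.9425.
Var(X) = E[X²] − (E[X])² = 55.9425 − 50.41 = 5.5325.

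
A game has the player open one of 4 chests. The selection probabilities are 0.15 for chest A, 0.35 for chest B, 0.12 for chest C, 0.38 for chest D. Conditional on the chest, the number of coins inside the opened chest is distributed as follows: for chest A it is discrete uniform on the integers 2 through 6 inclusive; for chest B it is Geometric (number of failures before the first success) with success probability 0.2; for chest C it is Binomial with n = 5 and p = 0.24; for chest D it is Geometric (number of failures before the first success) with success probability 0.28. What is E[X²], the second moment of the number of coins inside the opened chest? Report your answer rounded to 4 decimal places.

For each component E[X²] = Var + (mean)², giving A: 18; B: 36; C: 2.352; D: 15.7959.
Overall E[X²] = 0.15·18 + 0.35·36 + 0.12·2.352 + 0.38·15.7959 = 21.5847.

21.5847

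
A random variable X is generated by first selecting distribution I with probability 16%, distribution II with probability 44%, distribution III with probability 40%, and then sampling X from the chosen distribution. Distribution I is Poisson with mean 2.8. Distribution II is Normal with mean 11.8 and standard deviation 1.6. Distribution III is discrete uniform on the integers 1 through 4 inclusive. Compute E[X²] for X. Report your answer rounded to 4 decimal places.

For each component E[X²] = Var + (mean)², giving I: 10.64; II: 141.8; III: 7.5.
Overall E[X²] = 0.16·10.64 + 0.44·141.8 + 0.4·7.5 = 67.0944.

67.0944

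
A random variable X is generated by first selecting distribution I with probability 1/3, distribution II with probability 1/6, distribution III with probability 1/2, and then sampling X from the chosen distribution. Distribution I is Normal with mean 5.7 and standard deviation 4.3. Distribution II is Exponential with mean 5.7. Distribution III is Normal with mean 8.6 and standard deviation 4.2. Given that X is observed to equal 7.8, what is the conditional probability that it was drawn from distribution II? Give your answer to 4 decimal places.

0.0913

Likelihoods f(7.8 | ·): I: 0.0823475; II: 0.0446506; III: 0.0932787.
Posterior ∝ prior × likelihood. Numerator for II: 0.166667·0.0446506 = 0.00744177.
Normalizing constant: 0.333333·0.0823475 + 0.166667·0.0446506 + 0.5·0.0932787 = 0.0815303.
P(II | observation) = 0.00744177 / 0.0815303 = 0.0912761.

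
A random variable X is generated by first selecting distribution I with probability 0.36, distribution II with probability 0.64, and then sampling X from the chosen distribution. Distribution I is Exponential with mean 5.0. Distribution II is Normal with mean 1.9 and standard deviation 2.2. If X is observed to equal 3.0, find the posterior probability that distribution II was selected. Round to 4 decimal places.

0.7216

Likelihoods f(3.0 | ·): I: 0.109762; II: 0.16003.
Posterior ∝ prior × likelihood. Numerator for II: 0.64·0.16003 = 0.102419.
Normalizing constant: 0.36·0.109762 + 0.64·0.16003 = 0.141933.
P(II | observation) = 0.102419 / 0.141933 = 0.721599.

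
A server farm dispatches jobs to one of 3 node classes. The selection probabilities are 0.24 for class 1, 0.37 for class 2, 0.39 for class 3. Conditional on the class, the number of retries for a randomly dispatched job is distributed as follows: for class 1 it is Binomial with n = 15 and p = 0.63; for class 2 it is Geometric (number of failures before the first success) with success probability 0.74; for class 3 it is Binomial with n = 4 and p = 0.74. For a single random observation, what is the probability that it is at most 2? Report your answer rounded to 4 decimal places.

Conditional on each class, P(X ≤ 2): 1: 0.000110356; 2: 0.982424; 3: 0.278701.
By total probability, P(X ≤ 2) = 0.24·0.000110356 + 0.37·0.982424 + 0.39·0.278701 = 0.472217.

0.4722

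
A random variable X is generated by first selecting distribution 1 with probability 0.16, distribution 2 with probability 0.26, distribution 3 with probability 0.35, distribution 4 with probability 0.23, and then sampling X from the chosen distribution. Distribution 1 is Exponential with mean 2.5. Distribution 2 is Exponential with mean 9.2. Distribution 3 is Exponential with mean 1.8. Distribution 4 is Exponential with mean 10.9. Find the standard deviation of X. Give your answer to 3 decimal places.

8.233

Per component, 1: μ=2.5, E[X²]=12.5; 2: μ=9.2, E[X²]=169.28; 3: μ=1.8, E[X²]=6.48; 4: μ=10.9, E[X²]=237.62.
E[X] = 0.16·2.5 + 0.26·9.2 + 0.35·1.8 + 0.23·10.9 = 5.929.
E[X²] = 0.16·12.5 + 0.26·169.28 + 0.35·6.48 + 0.23·237.62 = 102.933.
Var(X) = E[X²] − (E[X])² = 102.933 − 35.153 = 67.7804.
SD(X) = √67.7804 = 8.23288.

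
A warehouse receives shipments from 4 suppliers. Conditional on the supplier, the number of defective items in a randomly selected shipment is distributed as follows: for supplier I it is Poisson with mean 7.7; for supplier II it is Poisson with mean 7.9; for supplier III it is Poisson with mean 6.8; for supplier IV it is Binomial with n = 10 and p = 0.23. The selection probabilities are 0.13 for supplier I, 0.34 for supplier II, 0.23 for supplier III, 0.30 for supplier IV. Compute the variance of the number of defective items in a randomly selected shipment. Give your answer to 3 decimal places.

Per component, I: μ=7.7, E[X²]=66.99; II: μ=7.9, E[X²]=70.31; III: μ=6.8, E[X²]=53.04; IV: μ=2.3, E[X²]=7.061.
E[X] = 0.13·7.7 + 0.34·7.9 + 0.23·6.8 + 0.3·2.3 = 5.941.
E[X²] = 0.13·66.99 + 0.34·70.31 + 0.23·53.04 + 0.3·7.061 = 46.9316.
Var(X) = E[X²] − (E[X])² = 46.9316 − 35.2955 = 11.6361.

11.636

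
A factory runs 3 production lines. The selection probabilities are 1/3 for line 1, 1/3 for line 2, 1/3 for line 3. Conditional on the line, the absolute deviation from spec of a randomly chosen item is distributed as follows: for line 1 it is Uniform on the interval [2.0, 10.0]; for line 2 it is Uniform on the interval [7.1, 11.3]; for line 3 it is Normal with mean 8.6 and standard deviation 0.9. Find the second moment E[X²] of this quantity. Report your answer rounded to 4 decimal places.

For each component E[X²] = Var + (mean)², giving 1: 41.3333; 2: 86.11; 3: 74.77.
Overall E[X²] = 0.333333·41.3333 + 0.333333·86.11 + 0.333333·74.77 = 67.4044.

67.4044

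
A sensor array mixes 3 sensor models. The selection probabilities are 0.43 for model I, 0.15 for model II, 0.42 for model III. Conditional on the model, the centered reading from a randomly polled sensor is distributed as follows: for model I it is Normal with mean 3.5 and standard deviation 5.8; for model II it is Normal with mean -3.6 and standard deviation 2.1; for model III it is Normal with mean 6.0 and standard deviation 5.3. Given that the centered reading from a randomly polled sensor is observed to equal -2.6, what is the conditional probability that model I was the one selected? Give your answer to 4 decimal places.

Likelihoods f(-2.6 | ·): I: 0.0395631; II: 0.16961; III: 0.0201787.
Posterior ∝ prior × likelihood. Numerator for I: 0.43·0.0395631 = 0.0170121.
Normalizing constant: 0.43·0.0395631 + 0.15·0.16961 + 0.42·0.0201787 = 0.0509287.
P(I | observation) = 0.0170121 / 0.0509287 = 0.334039.

0.3340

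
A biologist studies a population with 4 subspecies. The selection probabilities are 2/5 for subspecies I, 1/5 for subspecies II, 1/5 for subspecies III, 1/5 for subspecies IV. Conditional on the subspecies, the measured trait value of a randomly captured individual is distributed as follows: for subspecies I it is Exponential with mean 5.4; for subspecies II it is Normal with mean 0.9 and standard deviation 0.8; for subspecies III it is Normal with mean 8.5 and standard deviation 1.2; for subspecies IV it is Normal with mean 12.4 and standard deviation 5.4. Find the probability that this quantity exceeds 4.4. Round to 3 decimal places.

0.563

Conditional on each subspecies, P(X > 4.4): I: 0.442721; II: 6.07162e-06; III: 0.999683; IV: 0.930761.
By total probability, P(X > 4.4) = 0.4·0.442721 + 0.2·6.07162e-06 + 0.2·0.999683 + 0.2·0.930761 = 0.563179.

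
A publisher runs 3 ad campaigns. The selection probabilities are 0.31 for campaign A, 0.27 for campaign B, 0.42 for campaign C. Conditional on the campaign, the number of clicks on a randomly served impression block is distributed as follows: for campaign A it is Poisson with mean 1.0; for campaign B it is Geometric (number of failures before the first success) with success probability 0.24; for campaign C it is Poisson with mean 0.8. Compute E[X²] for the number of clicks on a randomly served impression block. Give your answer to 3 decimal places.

7.495

For each component E[X²] = Var + (mean)², giving A: 2; B: 23.2222; C: 1.44.
Overall E[X²] = 0.31·2 + 0.27·23.2222 + 0.42·1.44 = 7.4948.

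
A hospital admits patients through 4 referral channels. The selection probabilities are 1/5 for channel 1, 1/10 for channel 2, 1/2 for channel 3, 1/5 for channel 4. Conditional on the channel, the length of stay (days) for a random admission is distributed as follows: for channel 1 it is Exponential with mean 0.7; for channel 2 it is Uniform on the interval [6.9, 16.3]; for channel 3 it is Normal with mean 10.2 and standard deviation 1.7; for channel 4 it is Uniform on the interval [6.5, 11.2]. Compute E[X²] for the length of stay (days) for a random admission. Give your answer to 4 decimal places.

83.8860

For each component E[X²] = Var + (mean)², giving 1: 0.98; 2: 141.923; 3: 106.93; 4: 80.1633.
Overall E[X²] = 0.2·0.98 + 0.1·141.923 + 0.5·106.93 + 0.2·80.1633 = 83.886.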